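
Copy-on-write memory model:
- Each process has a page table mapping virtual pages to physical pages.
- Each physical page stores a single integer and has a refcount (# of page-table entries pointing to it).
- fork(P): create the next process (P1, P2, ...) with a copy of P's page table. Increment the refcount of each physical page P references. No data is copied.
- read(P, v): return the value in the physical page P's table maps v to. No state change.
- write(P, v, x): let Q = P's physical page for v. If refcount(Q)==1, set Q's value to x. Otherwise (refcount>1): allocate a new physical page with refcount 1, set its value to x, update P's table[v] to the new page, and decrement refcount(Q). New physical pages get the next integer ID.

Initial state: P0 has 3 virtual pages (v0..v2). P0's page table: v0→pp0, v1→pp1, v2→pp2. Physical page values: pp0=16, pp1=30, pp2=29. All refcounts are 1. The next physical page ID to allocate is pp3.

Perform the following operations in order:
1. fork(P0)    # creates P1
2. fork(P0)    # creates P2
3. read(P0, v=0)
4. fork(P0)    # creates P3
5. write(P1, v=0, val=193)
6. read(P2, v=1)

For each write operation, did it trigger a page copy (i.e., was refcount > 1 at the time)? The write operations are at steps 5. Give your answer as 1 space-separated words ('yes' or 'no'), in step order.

Op 1: fork(P0) -> P1. 3 ppages; refcounts: pp0:2 pp1:2 pp2:2
Op 2: fork(P0) -> P2. 3 ppages; refcounts: pp0:3 pp1:3 pp2:3
Op 3: read(P0, v0) -> 16. No state change.
Op 4: fork(P0) -> P3. 3 ppages; refcounts: pp0:4 pp1:4 pp2:4
Op 5: write(P1, v0, 193). refcount(pp0)=4>1 -> COPY to pp3. 4 ppages; refcounts: pp0:3 pp1:4 pp2:4 pp3:1
Op 6: read(P2, v1) -> 30. No state change.

yes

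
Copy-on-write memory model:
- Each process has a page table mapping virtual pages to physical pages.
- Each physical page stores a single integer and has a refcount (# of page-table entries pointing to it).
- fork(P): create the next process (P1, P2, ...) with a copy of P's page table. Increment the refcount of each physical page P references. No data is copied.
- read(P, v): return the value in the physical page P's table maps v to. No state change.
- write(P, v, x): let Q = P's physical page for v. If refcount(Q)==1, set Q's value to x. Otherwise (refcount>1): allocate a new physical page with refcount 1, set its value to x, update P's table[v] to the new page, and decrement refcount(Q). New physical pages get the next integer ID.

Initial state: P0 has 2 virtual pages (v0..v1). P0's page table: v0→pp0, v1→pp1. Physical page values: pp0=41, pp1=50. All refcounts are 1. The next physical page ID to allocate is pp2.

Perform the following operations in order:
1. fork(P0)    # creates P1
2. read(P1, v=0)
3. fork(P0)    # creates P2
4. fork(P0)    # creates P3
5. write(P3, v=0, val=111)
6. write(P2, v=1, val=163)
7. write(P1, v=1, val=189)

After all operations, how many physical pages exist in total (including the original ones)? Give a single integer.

Answer: 5

Derivation:
Op 1: fork(P0) -> P1. 2 ppages; refcounts: pp0:2 pp1:2
Op 2: read(P1, v0) -> 41. No state change.
Op 3: fork(P0) -> P2. 2 ppages; refcounts: pp0:3 pp1:3
Op 4: fork(P0) -> P3. 2 ppages; refcounts: pp0:4 pp1:4
Op 5: write(P3, v0, 111). refcount(pp0)=4>1 -> COPY to pp2. 3 ppages; refcounts: pp0:3 pp1:4 pp2:1
Op 6: write(P2, v1, 163). refcount(pp1)=4>1 -> COPY to pp3. 4 ppages; refcounts: pp0:3 pp1:3 pp2:1 pp3:1
Op 7: write(P1, v1, 189). refcount(pp1)=3>1 -> COPY to pp4. 5 ppages; refcounts: pp0:3 pp1:2 pp2:1 pp3:1 pp4:1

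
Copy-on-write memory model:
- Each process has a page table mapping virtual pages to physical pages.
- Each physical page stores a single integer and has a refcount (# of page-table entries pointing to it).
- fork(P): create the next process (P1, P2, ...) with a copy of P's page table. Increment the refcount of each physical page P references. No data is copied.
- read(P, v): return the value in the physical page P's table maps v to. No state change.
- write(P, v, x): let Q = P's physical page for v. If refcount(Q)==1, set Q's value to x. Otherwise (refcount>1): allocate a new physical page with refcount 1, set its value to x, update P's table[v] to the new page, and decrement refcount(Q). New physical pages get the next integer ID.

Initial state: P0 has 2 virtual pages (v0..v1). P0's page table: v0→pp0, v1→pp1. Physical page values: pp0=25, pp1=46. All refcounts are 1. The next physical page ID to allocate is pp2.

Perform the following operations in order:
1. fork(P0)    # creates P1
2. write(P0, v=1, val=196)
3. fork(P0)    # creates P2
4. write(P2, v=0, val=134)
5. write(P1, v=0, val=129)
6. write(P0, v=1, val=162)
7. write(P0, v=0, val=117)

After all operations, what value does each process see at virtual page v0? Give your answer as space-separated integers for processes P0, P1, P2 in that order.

Answer: 117 129 134

Derivation:
Op 1: fork(P0) -> P1. 2 ppages; refcounts: pp0:2 pp1:2
Op 2: write(P0, v1, 196). refcount(pp1)=2>1 -> COPY to pp2. 3 ppages; refcounts: pp0:2 pp1:1 pp2:1
Op 3: fork(P0) -> P2. 3 ppages; refcounts: pp0:3 pp1:1 pp2:2
Op 4: write(P2, v0, 134). refcount(pp0)=3>1 -> COPY to pp3. 4 ppages; refcounts: pp0:2 pp1:1 pp2:2 pp3:1
Op 5: write(P1, v0, 129). refcount(pp0)=2>1 -> COPY to pp4. 5 ppages; refcounts: pp0:1 pp1:1 pp2:2 pp3:1 pp4:1
Op 6: write(P0, v1, 162). refcount(pp2)=2>1 -> COPY to pp5. 6 ppages; refcounts: pp0:1 pp1:1 pp2:1 pp3:1 pp4:1 pp5:1
Op 7: write(P0, v0, 117). refcount(pp0)=1 -> write in place. 6 ppages; refcounts: pp0:1 pp1:1 pp2:1 pp3:1 pp4:1 pp5:1
P0: v0 -> pp0 = 117
P1: v0 -> pp4 = 129
P2: v0 -> pp3 = 134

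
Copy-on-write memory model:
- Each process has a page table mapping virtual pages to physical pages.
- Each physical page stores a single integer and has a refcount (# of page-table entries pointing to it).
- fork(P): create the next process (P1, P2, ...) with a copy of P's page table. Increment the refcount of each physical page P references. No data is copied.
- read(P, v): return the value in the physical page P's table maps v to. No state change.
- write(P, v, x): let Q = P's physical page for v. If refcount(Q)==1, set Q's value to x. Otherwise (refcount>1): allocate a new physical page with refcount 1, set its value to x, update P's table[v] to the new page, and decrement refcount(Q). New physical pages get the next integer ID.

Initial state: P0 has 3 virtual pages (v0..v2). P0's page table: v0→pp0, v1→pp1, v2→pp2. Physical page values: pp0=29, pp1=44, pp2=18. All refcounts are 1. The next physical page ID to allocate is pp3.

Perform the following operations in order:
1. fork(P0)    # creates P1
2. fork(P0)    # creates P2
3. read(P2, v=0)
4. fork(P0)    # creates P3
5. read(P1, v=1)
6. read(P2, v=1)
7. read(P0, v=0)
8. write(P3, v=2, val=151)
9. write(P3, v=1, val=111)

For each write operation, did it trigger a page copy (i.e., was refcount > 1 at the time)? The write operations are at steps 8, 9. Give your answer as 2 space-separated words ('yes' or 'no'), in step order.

Op 1: fork(P0) -> P1. 3 ppages; refcounts: pp0:2 pp1:2 pp2:2
Op 2: fork(P0) -> P2. 3 ppages; refcounts: pp0:3 pp1:3 pp2:3
Op 3: read(P2, v0) -> 29. No state change.
Op 4: fork(P0) -> P3. 3 ppages; refcounts: pp0:4 pp1:4 pp2:4
Op 5: read(P1, v1) -> 44. No state change.
Op 6: read(P2, v1) -> 44. No state change.
Op 7: read(P0, v0) -> 29. No state change.
Op 8: write(P3, v2, 151). refcount(pp2)=4>1 -> COPY to pp3. 4 ppages; refcounts: pp0:4 pp1:4 pp2:3 pp3:1
Op 9: write(P3, v1, 111). refcount(pp1)=4>1 -> COPY to pp4. 5 ppages; refcounts: pp0:4 pp1:3 pp2:3 pp3:1 pp4:1

yes yes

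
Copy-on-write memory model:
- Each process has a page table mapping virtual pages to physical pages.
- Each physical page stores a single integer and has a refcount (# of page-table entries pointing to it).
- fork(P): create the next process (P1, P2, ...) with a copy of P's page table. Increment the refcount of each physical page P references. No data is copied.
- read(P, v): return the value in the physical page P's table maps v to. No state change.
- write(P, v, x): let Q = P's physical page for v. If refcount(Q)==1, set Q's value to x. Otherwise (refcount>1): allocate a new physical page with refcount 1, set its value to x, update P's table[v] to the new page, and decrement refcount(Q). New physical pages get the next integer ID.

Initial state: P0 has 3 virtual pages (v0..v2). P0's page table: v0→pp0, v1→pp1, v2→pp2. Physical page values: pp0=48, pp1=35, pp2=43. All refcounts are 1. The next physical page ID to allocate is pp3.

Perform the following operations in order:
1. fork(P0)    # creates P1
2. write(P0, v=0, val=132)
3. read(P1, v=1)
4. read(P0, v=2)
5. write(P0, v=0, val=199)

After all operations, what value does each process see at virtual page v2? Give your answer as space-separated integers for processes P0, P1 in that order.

Op 1: fork(P0) -> P1. 3 ppages; refcounts: pp0:2 pp1:2 pp2:2
Op 2: write(P0, v0, 132). refcount(pp0)=2>1 -> COPY to pp3. 4 ppages; refcounts: pp0:1 pp1:2 pp2:2 pp3:1
Op 3: read(P1, v1) -> 35. No state change.
Op 4: read(P0, v2) -> 43. No state change.
Op 5: write(P0, v0, 199). refcount(pp3)=1 -> write in place. 4 ppages; refcounts: pp0:1 pp1:2 pp2:2 pp3:1
P0: v2 -> pp2 = 43
P1: v2 -> pp2 = 43

Answer: 43 43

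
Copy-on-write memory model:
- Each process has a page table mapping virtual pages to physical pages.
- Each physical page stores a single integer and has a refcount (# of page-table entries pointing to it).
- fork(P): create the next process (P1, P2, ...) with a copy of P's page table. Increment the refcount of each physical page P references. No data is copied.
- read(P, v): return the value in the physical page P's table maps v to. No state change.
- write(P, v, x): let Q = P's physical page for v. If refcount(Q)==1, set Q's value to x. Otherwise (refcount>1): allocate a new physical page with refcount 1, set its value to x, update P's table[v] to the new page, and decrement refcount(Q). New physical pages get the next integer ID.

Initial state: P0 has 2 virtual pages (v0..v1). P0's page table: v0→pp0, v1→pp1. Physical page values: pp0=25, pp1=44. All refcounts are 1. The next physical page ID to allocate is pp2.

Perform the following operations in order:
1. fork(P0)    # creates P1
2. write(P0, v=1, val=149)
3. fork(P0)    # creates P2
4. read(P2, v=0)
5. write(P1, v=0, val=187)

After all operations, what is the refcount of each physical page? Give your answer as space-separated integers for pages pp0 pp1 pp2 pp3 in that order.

Answer: 2 1 2 1

Derivation:
Op 1: fork(P0) -> P1. 2 ppages; refcounts: pp0:2 pp1:2
Op 2: write(P0, v1, 149). refcount(pp1)=2>1 -> COPY to pp2. 3 ppages; refcounts: pp0:2 pp1:1 pp2:1
Op 3: fork(P0) -> P2. 3 ppages; refcounts: pp0:3 pp1:1 pp2:2
Op 4: read(P2, v0) -> 25. No state change.
Op 5: write(P1, v0, 187). refcount(pp0)=3>1 -> COPY to pp3. 4 ppages; refcounts: pp0:2 pp1:1 pp2:2 pp3:1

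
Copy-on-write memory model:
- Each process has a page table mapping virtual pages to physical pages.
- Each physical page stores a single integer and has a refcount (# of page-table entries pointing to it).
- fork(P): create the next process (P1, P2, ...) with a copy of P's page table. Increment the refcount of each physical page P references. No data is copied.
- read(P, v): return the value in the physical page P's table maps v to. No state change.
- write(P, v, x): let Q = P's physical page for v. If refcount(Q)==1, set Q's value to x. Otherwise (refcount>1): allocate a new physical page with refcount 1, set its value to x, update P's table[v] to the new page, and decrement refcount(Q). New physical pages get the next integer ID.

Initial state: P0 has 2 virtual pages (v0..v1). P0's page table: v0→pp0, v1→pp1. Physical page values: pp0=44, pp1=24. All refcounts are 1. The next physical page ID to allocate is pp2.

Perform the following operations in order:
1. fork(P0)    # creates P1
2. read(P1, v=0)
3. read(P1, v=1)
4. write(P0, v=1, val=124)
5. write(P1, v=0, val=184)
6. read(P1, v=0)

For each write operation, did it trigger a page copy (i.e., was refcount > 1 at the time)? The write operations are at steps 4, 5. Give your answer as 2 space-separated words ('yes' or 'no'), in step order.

Op 1: fork(P0) -> P1. 2 ppages; refcounts: pp0:2 pp1:2
Op 2: read(P1, v0) -> 44. No state change.
Op 3: read(P1, v1) -> 24. No state change.
Op 4: write(P0, v1, 124). refcount(pp1)=2>1 -> COPY to pp2. 3 ppages; refcounts: pp0:2 pp1:1 pp2:1
Op 5: write(P1, v0, 184). refcount(pp0)=2>1 -> COPY to pp3. 4 ppages; refcounts: pp0:1 pp1:1 pp2:1 pp3:1
Op 6: read(P1, v0) -> 184. No state change.

yes yes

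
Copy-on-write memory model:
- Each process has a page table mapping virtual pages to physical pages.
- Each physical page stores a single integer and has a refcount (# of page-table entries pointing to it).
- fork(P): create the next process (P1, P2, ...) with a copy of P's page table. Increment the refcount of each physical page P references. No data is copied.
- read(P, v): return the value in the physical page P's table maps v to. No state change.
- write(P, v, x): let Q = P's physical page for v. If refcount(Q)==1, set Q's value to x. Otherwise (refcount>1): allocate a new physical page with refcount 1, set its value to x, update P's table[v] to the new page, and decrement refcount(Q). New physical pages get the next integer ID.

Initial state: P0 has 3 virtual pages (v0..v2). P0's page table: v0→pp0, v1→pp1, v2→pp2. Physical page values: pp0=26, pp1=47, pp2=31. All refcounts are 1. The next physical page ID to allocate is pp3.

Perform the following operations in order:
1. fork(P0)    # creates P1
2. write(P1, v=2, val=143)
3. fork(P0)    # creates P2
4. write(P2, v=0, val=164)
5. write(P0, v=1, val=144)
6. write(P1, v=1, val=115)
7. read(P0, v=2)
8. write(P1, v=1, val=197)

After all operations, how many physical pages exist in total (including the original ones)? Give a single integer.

Answer: 7

Derivation:
Op 1: fork(P0) -> P1. 3 ppages; refcounts: pp0:2 pp1:2 pp2:2
Op 2: write(P1, v2, 143). refcount(pp2)=2>1 -> COPY to pp3. 4 ppages; refcounts: pp0:2 pp1:2 pp2:1 pp3:1
Op 3: fork(P0) -> P2. 4 ppages; refcounts: pp0:3 pp1:3 pp2:2 pp3:1
Op 4: write(P2, v0, 164). refcount(pp0)=3>1 -> COPY to pp4. 5 ppages; refcounts: pp0:2 pp1:3 pp2:2 pp3:1 pp4:1
Op 5: write(P0, v1, 144). refcount(pp1)=3>1 -> COPY to pp5. 6 ppages; refcounts: pp0:2 pp1:2 pp2:2 pp3:1 pp4:1 pp5:1
Op 6: write(P1, v1, 115). refcount(pp1)=2>1 -> COPY to pp6. 7 ppages; refcounts: pp0:2 pp1:1 pp2:2 pp3:1 pp4:1 pp5:1 pp6:1
Op 7: read(P0, v2) -> 31. No state change.
Op 8: write(P1, v1, 197). refcount(pp6)=1 -> write in place. 7 ppages; refcounts: pp0:2 pp1:1 pp2:2 pp3:1 pp4:1 pp5:1 pp6:1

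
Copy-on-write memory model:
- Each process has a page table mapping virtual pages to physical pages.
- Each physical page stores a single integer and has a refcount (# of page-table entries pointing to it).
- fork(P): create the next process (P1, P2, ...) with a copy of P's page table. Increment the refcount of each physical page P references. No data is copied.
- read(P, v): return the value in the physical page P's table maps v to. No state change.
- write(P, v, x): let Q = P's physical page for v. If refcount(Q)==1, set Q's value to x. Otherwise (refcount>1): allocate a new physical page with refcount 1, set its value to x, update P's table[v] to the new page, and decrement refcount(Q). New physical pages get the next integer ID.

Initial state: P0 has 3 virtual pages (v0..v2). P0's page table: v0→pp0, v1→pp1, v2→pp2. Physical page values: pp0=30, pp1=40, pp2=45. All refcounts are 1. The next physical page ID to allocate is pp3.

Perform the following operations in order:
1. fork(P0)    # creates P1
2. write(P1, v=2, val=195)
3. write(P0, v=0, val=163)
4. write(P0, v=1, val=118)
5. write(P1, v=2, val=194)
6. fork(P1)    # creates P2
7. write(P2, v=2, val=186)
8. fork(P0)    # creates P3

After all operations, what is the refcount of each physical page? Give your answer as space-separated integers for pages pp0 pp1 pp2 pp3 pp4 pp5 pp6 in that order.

Op 1: fork(P0) -> P1. 3 ppages; refcounts: pp0:2 pp1:2 pp2:2
Op 2: write(P1, v2, 195). refcount(pp2)=2>1 -> COPY to pp3. 4 ppages; refcounts: pp0:2 pp1:2 pp2:1 pp3:1
Op 3: write(P0, v0, 163). refcount(pp0)=2>1 -> COPY to pp4. 5 ppages; refcounts: pp0:1 pp1:2 pp2:1 pp3:1 pp4:1
Op 4: write(P0, v1, 118). refcount(pp1)=2>1 -> COPY to pp5. 6 ppages; refcounts: pp0:1 pp1:1 pp2:1 pp3:1 pp4:1 pp5:1
Op 5: write(P1, v2, 194). refcount(pp3)=1 -> write in place. 6 ppages; refcounts: pp0:1 pp1:1 pp2:1 pp3:1 pp4:1 pp5:1
Op 6: fork(P1) -> P2. 6 ppages; refcounts: pp0:2 pp1:2 pp2:1 pp3:2 pp4:1 pp5:1
Op 7: write(P2, v2, 186). refcount(pp3)=2>1 -> COPY to pp6. 7 ppages; refcounts: pp0:2 pp1:2 pp2:1 pp3:1 pp4:1 pp5:1 pp6:1
Op 8: fork(P0) -> P3. 7 ppages; refcounts: pp0:2 pp1:2 pp2:2 pp3:1 pp4:2 pp5:2 pp6:1

Answer: 2 2 2 1 2 2 1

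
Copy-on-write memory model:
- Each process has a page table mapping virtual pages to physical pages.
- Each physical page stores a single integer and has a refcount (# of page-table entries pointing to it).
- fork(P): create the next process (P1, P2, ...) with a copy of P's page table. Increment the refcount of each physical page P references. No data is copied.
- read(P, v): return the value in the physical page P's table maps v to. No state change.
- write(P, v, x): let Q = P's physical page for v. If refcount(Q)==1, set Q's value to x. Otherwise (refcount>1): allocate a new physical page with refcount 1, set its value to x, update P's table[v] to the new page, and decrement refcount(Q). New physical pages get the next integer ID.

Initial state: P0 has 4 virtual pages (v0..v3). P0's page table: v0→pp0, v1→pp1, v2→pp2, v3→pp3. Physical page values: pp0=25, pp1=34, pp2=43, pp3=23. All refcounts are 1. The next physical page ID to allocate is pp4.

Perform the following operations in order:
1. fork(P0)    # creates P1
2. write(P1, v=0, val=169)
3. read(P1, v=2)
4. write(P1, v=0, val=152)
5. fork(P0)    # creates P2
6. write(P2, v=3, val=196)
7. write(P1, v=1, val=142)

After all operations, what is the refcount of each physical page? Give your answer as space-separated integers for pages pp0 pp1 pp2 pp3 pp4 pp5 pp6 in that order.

Op 1: fork(P0) -> P1. 4 ppages; refcounts: pp0:2 pp1:2 pp2:2 pp3:2
Op 2: write(P1, v0, 169). refcount(pp0)=2>1 -> COPY to pp4. 5 ppages; refcounts: pp0:1 pp1:2 pp2:2 pp3:2 pp4:1
Op 3: read(P1, v2) -> 43. No state change.
Op 4: write(P1, v0, 152). refcount(pp4)=1 -> write in place. 5 ppages; refcounts: pp0:1 pp1:2 pp2:2 pp3:2 pp4:1
Op 5: fork(P0) -> P2. 5 ppages; refcounts: pp0:2 pp1:3 pp2:3 pp3:3 pp4:1
Op 6: write(P2, v3, 196). refcount(pp3)=3>1 -> COPY to pp5. 6 ppages; refcounts: pp0:2 pp1:3 pp2:3 pp3:2 pp4:1 pp5:1
Op 7: write(P1, v1, 142). refcount(pp1)=3>1 -> COPY to pp6. 7 ppages; refcounts: pp0:2 pp1:2 pp2:3 pp3:2 pp4:1 pp5:1 pp6:1

Answer: 2 2 3 2 1 1 1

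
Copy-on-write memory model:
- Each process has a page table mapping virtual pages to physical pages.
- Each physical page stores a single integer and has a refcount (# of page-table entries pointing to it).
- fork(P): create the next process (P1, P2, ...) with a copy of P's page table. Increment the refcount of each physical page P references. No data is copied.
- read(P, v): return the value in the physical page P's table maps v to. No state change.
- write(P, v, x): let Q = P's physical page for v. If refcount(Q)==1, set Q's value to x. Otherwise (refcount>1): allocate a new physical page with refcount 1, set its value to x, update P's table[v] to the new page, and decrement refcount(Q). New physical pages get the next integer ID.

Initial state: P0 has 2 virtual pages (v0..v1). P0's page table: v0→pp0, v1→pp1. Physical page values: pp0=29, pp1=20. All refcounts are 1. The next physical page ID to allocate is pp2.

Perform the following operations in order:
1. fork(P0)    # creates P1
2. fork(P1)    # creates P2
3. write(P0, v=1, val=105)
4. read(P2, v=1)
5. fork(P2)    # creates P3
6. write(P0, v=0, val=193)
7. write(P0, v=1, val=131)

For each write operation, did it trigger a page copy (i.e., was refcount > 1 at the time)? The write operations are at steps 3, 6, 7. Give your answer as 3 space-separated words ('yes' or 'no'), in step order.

Op 1: fork(P0) -> P1. 2 ppages; refcounts: pp0:2 pp1:2
Op 2: fork(P1) -> P2. 2 ppages; refcounts: pp0:3 pp1:3
Op 3: write(P0, v1, 105). refcount(pp1)=3>1 -> COPY to pp2. 3 ppages; refcounts: pp0:3 pp1:2 pp2:1
Op 4: read(P2, v1) -> 20. No state change.
Op 5: fork(P2) -> P3. 3 ppages; refcounts: pp0:4 pp1:3 pp2:1
Op 6: write(P0, v0, 193). refcount(pp0)=4>1 -> COPY to pp3. 4 ppages; refcounts: pp0:3 pp1:3 pp2:1 pp3:1
Op 7: write(P0, v1, 131). refcount(pp2)=1 -> write in place. 4 ppages; refcounts: pp0:3 pp1:3 pp2:1 pp3:1

yes yes no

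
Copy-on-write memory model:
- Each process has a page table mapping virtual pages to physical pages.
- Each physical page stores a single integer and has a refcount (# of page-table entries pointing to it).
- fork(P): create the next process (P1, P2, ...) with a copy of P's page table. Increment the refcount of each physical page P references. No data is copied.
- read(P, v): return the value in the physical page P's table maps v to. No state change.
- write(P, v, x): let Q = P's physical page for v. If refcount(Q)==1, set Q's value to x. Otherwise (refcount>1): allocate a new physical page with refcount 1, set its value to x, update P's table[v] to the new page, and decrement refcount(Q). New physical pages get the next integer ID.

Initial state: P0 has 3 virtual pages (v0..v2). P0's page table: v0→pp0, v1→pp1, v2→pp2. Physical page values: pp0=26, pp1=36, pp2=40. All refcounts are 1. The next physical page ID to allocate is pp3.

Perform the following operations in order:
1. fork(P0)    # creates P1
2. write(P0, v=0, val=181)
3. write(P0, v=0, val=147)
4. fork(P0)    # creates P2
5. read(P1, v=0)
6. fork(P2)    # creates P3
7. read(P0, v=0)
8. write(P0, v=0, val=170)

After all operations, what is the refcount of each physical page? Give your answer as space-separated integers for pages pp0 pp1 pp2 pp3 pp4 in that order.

Answer: 1 4 4 2 1

Derivation:
Op 1: fork(P0) -> P1. 3 ppages; refcounts: pp0:2 pp1:2 pp2:2
Op 2: write(P0, v0, 181). refcount(pp0)=2>1 -> COPY to pp3. 4 ppages; refcounts: pp0:1 pp1:2 pp2:2 pp3:1
Op 3: write(P0, v0, 147). refcount(pp3)=1 -> write in place. 4 ppages; refcounts: pp0:1 pp1:2 pp2:2 pp3:1
Op 4: fork(P0) -> P2. 4 ppages; refcounts: pp0:1 pp1:3 pp2:3 pp3:2
Op 5: read(P1, v0) -> 26. No state change.
Op 6: fork(P2) -> P3. 4 ppages; refcounts: pp0:1 pp1:4 pp2:4 pp3:3
Op 7: read(P0, v0) -> 147. No state change.
Op 8: write(P0, v0, 170). refcount(pp3)=3>1 -> COPY to pp4. 5 ppages; refcounts: pp0:1 pp1:4 pp2:4 pp3:2 pp4:1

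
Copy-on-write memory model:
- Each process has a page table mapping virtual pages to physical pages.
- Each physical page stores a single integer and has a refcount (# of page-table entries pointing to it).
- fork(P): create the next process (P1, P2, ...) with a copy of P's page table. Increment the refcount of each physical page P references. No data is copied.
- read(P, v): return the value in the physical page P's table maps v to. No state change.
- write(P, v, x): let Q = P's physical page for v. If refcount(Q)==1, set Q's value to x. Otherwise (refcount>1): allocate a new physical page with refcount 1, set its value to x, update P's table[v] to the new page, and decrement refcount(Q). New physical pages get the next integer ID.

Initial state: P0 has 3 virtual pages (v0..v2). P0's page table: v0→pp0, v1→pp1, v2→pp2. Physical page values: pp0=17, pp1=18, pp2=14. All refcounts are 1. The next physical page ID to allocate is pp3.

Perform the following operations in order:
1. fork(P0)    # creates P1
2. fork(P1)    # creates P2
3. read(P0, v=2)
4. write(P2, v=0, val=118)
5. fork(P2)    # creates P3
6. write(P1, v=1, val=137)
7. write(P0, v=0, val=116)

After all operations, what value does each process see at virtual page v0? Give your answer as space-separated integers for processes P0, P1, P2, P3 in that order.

Answer: 116 17 118 118

Derivation:
Op 1: fork(P0) -> P1. 3 ppages; refcounts: pp0:2 pp1:2 pp2:2
Op 2: fork(P1) -> P2. 3 ppages; refcounts: pp0:3 pp1:3 pp2:3
Op 3: read(P0, v2) -> 14. No state change.
Op 4: write(P2, v0, 118). refcount(pp0)=3>1 -> COPY to pp3. 4 ppages; refcounts: pp0:2 pp1:3 pp2:3 pp3:1
Op 5: fork(P2) -> P3. 4 ppages; refcounts: pp0:2 pp1:4 pp2:4 pp3:2
Op 6: write(P1, v1, 137). refcount(pp1)=4>1 -> COPY to pp4. 5 ppages; refcounts: pp0:2 pp1:3 pp2:4 pp3:2 pp4:1
Op 7: write(P0, v0, 116). refcount(pp0)=2>1 -> COPY to pp5. 6 ppages; refcounts: pp0:1 pp1:3 pp2:4 pp3:2 pp4:1 pp5:1
P0: v0 -> pp5 = 116
P1: v0 -> pp0 = 17
P2: v0 -> pp3 = 118
P3: v0 -> pp3 = 118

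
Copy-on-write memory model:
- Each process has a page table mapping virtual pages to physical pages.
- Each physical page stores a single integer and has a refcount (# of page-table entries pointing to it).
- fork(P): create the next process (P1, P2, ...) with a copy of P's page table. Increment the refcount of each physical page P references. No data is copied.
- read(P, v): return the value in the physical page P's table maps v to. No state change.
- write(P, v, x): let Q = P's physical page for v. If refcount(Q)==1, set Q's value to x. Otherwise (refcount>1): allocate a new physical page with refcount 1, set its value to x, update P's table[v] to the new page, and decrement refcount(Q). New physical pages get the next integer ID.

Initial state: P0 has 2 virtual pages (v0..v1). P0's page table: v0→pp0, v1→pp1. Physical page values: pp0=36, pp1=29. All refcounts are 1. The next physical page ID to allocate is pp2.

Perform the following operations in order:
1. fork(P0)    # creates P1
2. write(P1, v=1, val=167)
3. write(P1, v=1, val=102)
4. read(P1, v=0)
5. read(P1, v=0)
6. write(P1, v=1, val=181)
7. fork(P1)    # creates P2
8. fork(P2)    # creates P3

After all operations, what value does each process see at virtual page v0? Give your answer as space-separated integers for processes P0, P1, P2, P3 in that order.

Op 1: fork(P0) -> P1. 2 ppages; refcounts: pp0:2 pp1:2
Op 2: write(P1, v1, 167). refcount(pp1)=2>1 -> COPY to pp2. 3 ppages; refcounts: pp0:2 pp1:1 pp2:1
Op 3: write(P1, v1, 102). refcount(pp2)=1 -> write in place. 3 ppages; refcounts: pp0:2 pp1:1 pp2:1
Op 4: read(P1, v0) -> 36. No state change.
Op 5: read(P1, v0) -> 36. No state change.
Op 6: write(P1, v1, 181). refcount(pp2)=1 -> write in place. 3 ppages; refcounts: pp0:2 pp1:1 pp2:1
Op 7: fork(P1) -> P2. 3 ppages; refcounts: pp0:3 pp1:1 pp2:2
Op 8: fork(P2) -> P3. 3 ppages; refcounts: pp0:4 pp1:1 pp2:3
P0: v0 -> pp0 = 36
P1: v0 -> pp0 = 36
P2: v0 -> pp0 = 36
P3: v0 -> pp0 = 36

Answer: 36 36 36 36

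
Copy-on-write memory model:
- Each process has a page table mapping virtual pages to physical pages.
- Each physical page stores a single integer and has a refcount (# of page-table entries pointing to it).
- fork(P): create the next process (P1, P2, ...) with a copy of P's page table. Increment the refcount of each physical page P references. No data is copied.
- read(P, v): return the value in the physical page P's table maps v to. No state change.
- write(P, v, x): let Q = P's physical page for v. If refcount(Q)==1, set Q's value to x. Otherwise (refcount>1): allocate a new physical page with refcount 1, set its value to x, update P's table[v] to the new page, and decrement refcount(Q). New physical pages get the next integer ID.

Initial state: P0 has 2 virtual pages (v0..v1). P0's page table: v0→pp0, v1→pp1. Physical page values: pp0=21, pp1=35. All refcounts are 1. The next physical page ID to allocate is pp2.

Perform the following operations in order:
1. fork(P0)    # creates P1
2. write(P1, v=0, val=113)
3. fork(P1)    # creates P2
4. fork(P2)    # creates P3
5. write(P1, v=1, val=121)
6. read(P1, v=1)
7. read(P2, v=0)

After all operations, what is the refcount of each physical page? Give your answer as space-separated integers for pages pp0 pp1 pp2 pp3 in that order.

Answer: 1 3 3 1

Derivation:
Op 1: fork(P0) -> P1. 2 ppages; refcounts: pp0:2 pp1:2
Op 2: write(P1, v0, 113). refcount(pp0)=2>1 -> COPY to pp2. 3 ppages; refcounts: pp0:1 pp1:2 pp2:1
Op 3: fork(P1) -> P2. 3 ppages; refcounts: pp0:1 pp1:3 pp2:2
Op 4: fork(P2) -> P3. 3 ppages; refcounts: pp0:1 pp1:4 pp2:3
Op 5: write(P1, v1, 121). refcount(pp1)=4>1 -> COPY to pp3. 4 ppages; refcounts: pp0:1 pp1:3 pp2:3 pp3:1
Op 6: read(P1, v1) -> 121. No state change.
Op 7: read(P2, v0) -> 113. No state change.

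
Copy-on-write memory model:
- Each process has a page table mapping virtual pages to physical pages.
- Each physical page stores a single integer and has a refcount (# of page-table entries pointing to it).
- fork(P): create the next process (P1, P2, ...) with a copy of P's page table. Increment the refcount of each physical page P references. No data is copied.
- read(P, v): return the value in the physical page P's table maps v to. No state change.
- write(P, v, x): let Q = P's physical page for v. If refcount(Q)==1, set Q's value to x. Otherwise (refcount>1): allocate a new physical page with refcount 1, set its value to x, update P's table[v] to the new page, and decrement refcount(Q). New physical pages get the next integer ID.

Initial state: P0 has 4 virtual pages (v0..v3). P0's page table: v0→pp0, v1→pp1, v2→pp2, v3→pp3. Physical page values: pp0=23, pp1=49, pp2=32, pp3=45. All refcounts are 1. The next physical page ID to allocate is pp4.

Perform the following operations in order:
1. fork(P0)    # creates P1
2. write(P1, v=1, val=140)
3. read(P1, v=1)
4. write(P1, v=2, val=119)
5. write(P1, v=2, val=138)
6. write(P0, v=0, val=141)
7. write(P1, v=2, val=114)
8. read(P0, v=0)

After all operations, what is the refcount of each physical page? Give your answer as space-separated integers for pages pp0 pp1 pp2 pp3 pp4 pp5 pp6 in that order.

Answer: 1 1 1 2 1 1 1

Derivation:
Op 1: fork(P0) -> P1. 4 ppages; refcounts: pp0:2 pp1:2 pp2:2 pp3:2
Op 2: write(P1, v1, 140). refcount(pp1)=2>1 -> COPY to pp4. 5 ppages; refcounts: pp0:2 pp1:1 pp2:2 pp3:2 pp4:1
Op 3: read(P1, v1) -> 140. No state change.
Op 4: write(P1, v2, 119). refcount(pp2)=2>1 -> COPY to pp5. 6 ppages; refcounts: pp0:2 pp1:1 pp2:1 pp3:2 pp4:1 pp5:1
Op 5: write(P1, v2, 138). refcount(pp5)=1 -> write in place. 6 ppages; refcounts: pp0:2 pp1:1 pp2:1 pp3:2 pp4:1 pp5:1
Op 6: write(P0, v0, 141). refcount(pp0)=2>1 -> COPY to pp6. 7 ppages; refcounts: pp0:1 pp1:1 pp2:1 pp3:2 pp4:1 pp5:1 pp6:1
Op 7: write(P1, v2, 114). refcount(pp5)=1 -> write in place. 7 ppages; refcounts: pp0:1 pp1:1 pp2:1 pp3:2 pp4:1 pp5:1 pp6:1
Op 8: read(P0, v0) -> 141. No state change.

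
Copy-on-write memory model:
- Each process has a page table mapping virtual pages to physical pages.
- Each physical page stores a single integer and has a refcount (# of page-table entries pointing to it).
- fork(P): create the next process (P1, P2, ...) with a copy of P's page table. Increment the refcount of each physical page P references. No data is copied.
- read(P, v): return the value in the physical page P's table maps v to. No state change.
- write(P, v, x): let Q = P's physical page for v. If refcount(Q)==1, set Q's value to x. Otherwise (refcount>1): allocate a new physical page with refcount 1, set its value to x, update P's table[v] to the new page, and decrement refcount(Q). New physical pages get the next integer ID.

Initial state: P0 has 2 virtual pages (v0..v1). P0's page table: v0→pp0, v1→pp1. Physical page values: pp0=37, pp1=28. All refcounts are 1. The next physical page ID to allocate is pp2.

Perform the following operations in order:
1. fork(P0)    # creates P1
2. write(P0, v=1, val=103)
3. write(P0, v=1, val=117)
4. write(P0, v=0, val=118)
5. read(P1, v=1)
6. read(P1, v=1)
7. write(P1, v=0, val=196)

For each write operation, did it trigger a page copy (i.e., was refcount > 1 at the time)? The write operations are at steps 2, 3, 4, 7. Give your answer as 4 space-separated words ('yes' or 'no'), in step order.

Op 1: fork(P0) -> P1. 2 ppages; refcounts: pp0:2 pp1:2
Op 2: write(P0, v1, 103). refcount(pp1)=2>1 -> COPY to pp2. 3 ppages; refcounts: pp0:2 pp1:1 pp2:1
Op 3: write(P0, v1, 117). refcount(pp2)=1 -> write in place. 3 ppages; refcounts: pp0:2 pp1:1 pp2:1
Op 4: write(P0, v0, 118). refcount(pp0)=2>1 -> COPY to pp3. 4 ppages; refcounts: pp0:1 pp1:1 pp2:1 pp3:1
Op 5: read(P1, v1) -> 28. No state change.
Op 6: read(P1, v1) -> 28. No state change.
Op 7: write(P1, v0, 196). refcount(pp0)=1 -> write in place. 4 ppages; refcounts: pp0:1 pp1:1 pp2:1 pp3:1

yes no yes no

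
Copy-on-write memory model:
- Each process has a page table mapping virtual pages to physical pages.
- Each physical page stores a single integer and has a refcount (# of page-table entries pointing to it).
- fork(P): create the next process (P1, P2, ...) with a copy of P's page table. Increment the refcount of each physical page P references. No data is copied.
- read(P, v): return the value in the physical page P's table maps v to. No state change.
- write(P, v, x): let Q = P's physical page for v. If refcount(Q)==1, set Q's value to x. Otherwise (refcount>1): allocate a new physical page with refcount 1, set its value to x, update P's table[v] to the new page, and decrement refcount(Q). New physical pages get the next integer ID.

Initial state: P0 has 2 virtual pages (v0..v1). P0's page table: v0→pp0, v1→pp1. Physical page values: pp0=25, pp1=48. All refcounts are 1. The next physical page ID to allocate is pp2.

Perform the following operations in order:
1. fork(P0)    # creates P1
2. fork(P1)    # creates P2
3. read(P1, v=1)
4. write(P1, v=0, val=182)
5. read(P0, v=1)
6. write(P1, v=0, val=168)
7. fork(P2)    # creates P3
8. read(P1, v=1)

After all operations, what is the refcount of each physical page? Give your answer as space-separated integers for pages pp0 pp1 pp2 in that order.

Op 1: fork(P0) -> P1. 2 ppages; refcounts: pp0:2 pp1:2
Op 2: fork(P1) -> P2. 2 ppages; refcounts: pp0:3 pp1:3
Op 3: read(P1, v1) -> 48. No state change.
Op 4: write(P1, v0, 182). refcount(pp0)=3>1 -> COPY to pp2. 3 ppages; refcounts: pp0:2 pp1:3 pp2:1
Op 5: read(P0, v1) -> 48. No state change.
Op 6: write(P1, v0, 168). refcount(pp2)=1 -> write in place. 3 ppages; refcounts: pp0:2 pp1:3 pp2:1
Op 7: fork(P2) -> P3. 3 ppages; refcounts: pp0:3 pp1:4 pp2:1
Op 8: read(P1, v1) -> 48. No state change.

Answer: 3 4 1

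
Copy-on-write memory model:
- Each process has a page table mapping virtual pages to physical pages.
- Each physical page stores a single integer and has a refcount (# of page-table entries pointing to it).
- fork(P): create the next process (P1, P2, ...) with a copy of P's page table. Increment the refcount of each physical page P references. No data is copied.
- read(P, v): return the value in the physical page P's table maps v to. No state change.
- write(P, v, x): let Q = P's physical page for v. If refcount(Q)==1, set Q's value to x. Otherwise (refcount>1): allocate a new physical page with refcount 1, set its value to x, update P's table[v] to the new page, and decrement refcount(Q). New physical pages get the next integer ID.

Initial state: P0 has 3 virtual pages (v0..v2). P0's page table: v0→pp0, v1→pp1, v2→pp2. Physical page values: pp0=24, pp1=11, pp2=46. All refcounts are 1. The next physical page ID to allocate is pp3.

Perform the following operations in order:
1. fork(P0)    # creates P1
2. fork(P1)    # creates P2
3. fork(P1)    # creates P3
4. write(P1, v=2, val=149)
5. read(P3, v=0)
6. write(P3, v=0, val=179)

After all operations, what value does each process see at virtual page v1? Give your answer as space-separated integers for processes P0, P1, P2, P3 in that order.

Answer: 11 11 11 11

Derivation:
Op 1: fork(P0) -> P1. 3 ppages; refcounts: pp0:2 pp1:2 pp2:2
Op 2: fork(P1) -> P2. 3 ppages; refcounts: pp0:3 pp1:3 pp2:3
Op 3: fork(P1) -> P3. 3 ppages; refcounts: pp0:4 pp1:4 pp2:4
Op 4: write(P1, v2, 149). refcount(pp2)=4>1 -> COPY to pp3. 4 ppages; refcounts: pp0:4 pp1:4 pp2:3 pp3:1
Op 5: read(P3, v0) -> 24. No state change.
Op 6: write(P3, v0, 179). refcount(pp0)=4>1 -> COPY to pp4. 5 ppages; refcounts: pp0:3 pp1:4 pp2:3 pp3:1 pp4:1
P0: v1 -> pp1 = 11
P1: v1 -> pp1 = 11
P2: v1 -> pp1 = 11
P3: v1 -> pp1 = 11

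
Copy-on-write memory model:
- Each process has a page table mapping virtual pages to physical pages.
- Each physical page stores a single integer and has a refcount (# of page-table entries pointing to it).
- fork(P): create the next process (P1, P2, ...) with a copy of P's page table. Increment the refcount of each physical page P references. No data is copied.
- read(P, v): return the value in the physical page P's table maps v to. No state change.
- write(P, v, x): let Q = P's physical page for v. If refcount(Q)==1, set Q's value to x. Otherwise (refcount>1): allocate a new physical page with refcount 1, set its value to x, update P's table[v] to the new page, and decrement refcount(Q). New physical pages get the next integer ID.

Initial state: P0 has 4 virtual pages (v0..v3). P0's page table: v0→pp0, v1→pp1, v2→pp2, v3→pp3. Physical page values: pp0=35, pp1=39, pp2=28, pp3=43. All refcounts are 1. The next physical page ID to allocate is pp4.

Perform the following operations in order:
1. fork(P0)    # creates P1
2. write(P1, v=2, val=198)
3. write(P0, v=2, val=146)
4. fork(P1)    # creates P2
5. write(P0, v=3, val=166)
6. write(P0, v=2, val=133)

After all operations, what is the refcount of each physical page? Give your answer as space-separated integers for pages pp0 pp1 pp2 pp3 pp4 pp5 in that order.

Answer: 3 3 1 2 2 1

Derivation:
Op 1: fork(P0) -> P1. 4 ppages; refcounts: pp0:2 pp1:2 pp2:2 pp3:2
Op 2: write(P1, v2, 198). refcount(pp2)=2>1 -> COPY to pp4. 5 ppages; refcounts: pp0:2 pp1:2 pp2:1 pp3:2 pp4:1
Op 3: write(P0, v2, 146). refcount(pp2)=1 -> write in place. 5 ppages; refcounts: pp0:2 pp1:2 pp2:1 pp3:2 pp4:1
Op 4: fork(P1) -> P2. 5 ppages; refcounts: pp0:3 pp1:3 pp2:1 pp3:3 pp4:2
Op 5: write(P0, v3, 166). refcount(pp3)=3>1 -> COPY to pp5. 6 ppages; refcounts: pp0:3 pp1:3 pp2:1 pp3:2 pp4:2 pp5:1
Op 6: write(P0, v2, 133). refcount(pp2)=1 -> write in place. 6 ppages; refcounts: pp0:3 pp1:3 pp2:1 pp3:2 pp4:2 pp5:1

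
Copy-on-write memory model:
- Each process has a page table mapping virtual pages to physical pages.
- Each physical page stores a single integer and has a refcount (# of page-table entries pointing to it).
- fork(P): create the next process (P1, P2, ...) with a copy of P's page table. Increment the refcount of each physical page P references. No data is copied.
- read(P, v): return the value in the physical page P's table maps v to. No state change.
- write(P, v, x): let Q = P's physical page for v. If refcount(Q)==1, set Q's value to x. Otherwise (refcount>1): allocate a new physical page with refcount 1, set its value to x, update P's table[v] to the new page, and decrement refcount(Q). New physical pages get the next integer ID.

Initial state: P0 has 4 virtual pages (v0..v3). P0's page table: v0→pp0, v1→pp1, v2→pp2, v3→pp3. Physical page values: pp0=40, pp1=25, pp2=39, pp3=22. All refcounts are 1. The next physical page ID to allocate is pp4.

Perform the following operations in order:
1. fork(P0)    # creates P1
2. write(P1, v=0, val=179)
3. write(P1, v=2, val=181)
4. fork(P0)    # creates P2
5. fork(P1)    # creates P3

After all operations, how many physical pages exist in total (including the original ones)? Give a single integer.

Op 1: fork(P0) -> P1. 4 ppages; refcounts: pp0:2 pp1:2 pp2:2 pp3:2
Op 2: write(P1, v0, 179). refcount(pp0)=2>1 -> COPY to pp4. 5 ppages; refcounts: pp0:1 pp1:2 pp2:2 pp3:2 pp4:1
Op 3: write(P1, v2, 181). refcount(pp2)=2>1 -> COPY to pp5. 6 ppages; refcounts: pp0:1 pp1:2 pp2:1 pp3:2 pp4:1 pp5:1
Op 4: fork(P0) -> P2. 6 ppages; refcounts: pp0:2 pp1:3 pp2:2 pp3:3 pp4:1 pp5:1
Op 5: fork(P1) -> P3. 6 ppages; refcounts: pp0:2 pp1:4 pp2:2 pp3:4 pp4:2 pp5:2

Answer: 6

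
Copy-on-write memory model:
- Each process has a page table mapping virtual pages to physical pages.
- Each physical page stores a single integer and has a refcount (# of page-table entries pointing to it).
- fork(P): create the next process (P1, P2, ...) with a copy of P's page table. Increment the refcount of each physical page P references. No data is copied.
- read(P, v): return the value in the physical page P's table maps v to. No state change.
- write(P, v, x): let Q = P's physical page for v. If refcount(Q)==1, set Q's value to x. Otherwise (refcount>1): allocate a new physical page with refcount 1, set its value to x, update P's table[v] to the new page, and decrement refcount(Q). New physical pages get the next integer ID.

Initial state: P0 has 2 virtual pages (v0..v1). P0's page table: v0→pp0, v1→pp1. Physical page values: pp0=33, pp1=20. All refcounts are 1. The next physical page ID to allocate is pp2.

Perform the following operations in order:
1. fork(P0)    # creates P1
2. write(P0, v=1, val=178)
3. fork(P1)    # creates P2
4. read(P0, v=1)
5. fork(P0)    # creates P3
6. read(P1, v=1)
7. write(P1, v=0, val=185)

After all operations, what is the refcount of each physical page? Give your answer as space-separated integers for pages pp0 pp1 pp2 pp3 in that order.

Op 1: fork(P0) -> P1. 2 ppages; refcounts: pp0:2 pp1:2
Op 2: write(P0, v1, 178). refcount(pp1)=2>1 -> COPY to pp2. 3 ppages; refcounts: pp0:2 pp1:1 pp2:1
Op 3: fork(P1) -> P2. 3 ppages; refcounts: pp0:3 pp1:2 pp2:1
Op 4: read(P0, v1) -> 178. No state change.
Op 5: fork(P0) -> P3. 3 ppages; refcounts: pp0:4 pp1:2 pp2:2
Op 6: read(P1, v1) -> 20. No state change.
Op 7: write(P1, v0, 185). refcount(pp0)=4>1 -> COPY to pp3. 4 ppages; refcounts: pp0:3 pp1:2 pp2:2 pp3:1

Answer: 3 2 2 1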